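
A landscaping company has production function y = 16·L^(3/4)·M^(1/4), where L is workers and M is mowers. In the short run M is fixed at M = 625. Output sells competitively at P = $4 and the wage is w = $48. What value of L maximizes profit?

With M = 625, MP_L = (3/4)·16·L^(-1/4)·625^(1/4) = 60·L^(-1/4).
Profit maximization for a price taker requires P·MP_L = w: 4·60·L^(-1/4) = 48.
So L^(-1/4) = 0.2, which gives L = 625.

L* = 625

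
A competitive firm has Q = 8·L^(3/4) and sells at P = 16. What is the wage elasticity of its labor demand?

ε = -4

MP_L = (3/4)·8·L^(-1/4), so P·MP_L = w gives 96·L^(-1/4) = w.
Solving, L(w) = (96/w)^(4). This is a constant-elasticity form: L ∝ w^(−4), so ε = −4.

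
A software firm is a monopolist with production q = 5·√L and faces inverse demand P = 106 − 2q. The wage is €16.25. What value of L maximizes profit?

L* = 16

Marginal revenue from the inverse demand is MR = 106 − 4q.
The marginal product is MP_L = 2.5·L^(-1/2).
A monopolist hires until marginal revenue product equals the wage: MR·MP_L = w.
At L, q = 5·√L. Substituting and solving: (106 − 20·√L)·2.5·L^(-1/2) = 16.25 gives L = 16.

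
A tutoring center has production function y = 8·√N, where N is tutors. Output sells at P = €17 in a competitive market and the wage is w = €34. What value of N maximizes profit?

N* = 4

MP_N = (1/2)·8·N^(-1/2) = 4·N^(-1/2).
Profit maximization for a price taker requires P·MP_N = w: 17·4·N^(-1/2) = 34.
So N^(-1/2) = 0.5, which gives N = 4.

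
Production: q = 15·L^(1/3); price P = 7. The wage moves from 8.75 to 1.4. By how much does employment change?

ΔL = 117

From P·MP_L = w with MP_L = 5·L^(-2/3), the labor demand is L(w) = (35/w)^(3/2).
At w = 8.75: L = 8. At w = 1.4: L = 125.
ΔL = 125 − 8 = 117.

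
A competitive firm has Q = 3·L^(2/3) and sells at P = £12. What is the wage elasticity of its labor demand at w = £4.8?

MP_L = (2/3)·3·L^(-1/3), so P·MP_L = w gives 24·L^(-1/3) = w.
Solving, L(w) = (24/w)^(3). This is a constant-elasticity form: L ∝ w^(−3), so ε = −3.

ε = -3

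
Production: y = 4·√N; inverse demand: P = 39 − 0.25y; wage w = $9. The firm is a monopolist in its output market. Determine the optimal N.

Marginal revenue from the inverse demand is MR = 39 − 0.5y.
The marginal product is MP_N = 2·N^(-1/2).
A monopolist hires until marginal revenue product equals the wage: MR·MP_N = w.
At N, y = 4·√N. Substituting and solving: (39 − 2·√N)·2·N^(-1/2) = 9 gives N = 36.

N* = 36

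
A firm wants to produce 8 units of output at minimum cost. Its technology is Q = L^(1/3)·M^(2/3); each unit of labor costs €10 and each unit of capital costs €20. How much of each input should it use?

Cost minimization requires the marginal rate of technical substitution to equal the input-price ratio: MP_L/MP_M = w/r.
Here MP_L/MP_M = (1/3)·(M/L)/(2/3) = 0.5·(M/L). Setting this equal to 10/20 = 0.5 gives M = L.
Substituting into Q = 8: L^(1/3)·(L)^(2/3) = 8.
Solving, L = 8 and M = 8.

L* = 8, M* = 8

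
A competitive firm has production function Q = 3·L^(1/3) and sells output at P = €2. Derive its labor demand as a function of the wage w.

MP_L = (1/3)·3·L^(-2/3) = L^(-2/3).
Setting P·MP_L = w: 2·L^(-2/3) = w.
Solving for L: L^(-2/3) = w/2, so L = (2/w)^(3/2).

L(w) = (2/w)^(3/2)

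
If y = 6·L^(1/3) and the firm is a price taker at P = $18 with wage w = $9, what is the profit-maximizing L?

MP_L = (1/3)·6·L^(-2/3) = 2·L^(-2/3).
Profit maximization for a price taker requires P·MP_L = w: 18·2·L^(-2/3) = 9.
So L^(-2/3) = 0.25, which gives L = 8.

L* = 8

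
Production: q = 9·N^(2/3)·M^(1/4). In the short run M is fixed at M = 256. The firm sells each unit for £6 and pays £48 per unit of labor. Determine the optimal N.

N* = 27

With M = 256, MP_N = (2/3)·9·N^(-1/3)·256^(1/4) = 24·N^(-1/3).
Profit maximization for a price taker requires P·MP_N = w: 6·24·N^(-1/3) = 48.
So N^(-1/3) = 1/3, which gives N = 27.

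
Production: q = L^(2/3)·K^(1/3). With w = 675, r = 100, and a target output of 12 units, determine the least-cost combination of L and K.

L* = 8, K* = 27

Cost minimization requires the marginal rate of technical substitution to equal the input-price ratio: MP_L/MP_K = w/r.
Here MP_L/MP_K = (2/3)·(K/L)/(1/3) = 2·(K/L). Setting this equal to 675/100 = 6.75 gives K = 3.375L.
Substituting into q = 12: L^(2/3)·(3.375L)^(1/3) = 12.
Solving, L = 8 and K = 27.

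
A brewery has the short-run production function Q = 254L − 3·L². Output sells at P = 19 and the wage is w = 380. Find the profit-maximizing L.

The marginal product of L is MP_L = 254 − 6L.
A price-taking firm hires until the value of the marginal product equals the wage: P·MP_L = w, so 19·(254 − 6L) = 380.
Then 254 − 6L = 20, giving L = 39.

L* = 39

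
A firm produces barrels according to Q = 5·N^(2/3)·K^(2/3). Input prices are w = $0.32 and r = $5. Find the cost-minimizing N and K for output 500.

Cost minimization requires the marginal rate of technical substitution to equal the input-price ratio: MP_N/MP_K = w/r.
Here MP_N/MP_K = (2/3)·(K/N)/(2/3) = (K/N). Setting this equal to 0.32/5 = 0.064 gives K = 0.064N.
Substituting into Q = 500: 5·N^(2/3)·(0.064N)^(2/3) = 500.
Solving, N = 125 and K = 8.

N* = 125, K* = 8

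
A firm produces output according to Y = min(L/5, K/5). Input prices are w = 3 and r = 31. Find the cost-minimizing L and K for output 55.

With a fixed-proportions technology, the cost-minimizing bundle uses no slack in either input: L/5 = K/5 = Y.
So L = 5·55 = 275 and K = 5·55 = 275.

L* = 275, K* = 275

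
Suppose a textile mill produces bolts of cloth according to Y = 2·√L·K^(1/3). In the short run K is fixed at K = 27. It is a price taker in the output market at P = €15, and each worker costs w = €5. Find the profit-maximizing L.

L* = 81

With K = 27, MP_L = (1/2)·2·L^(-1/2)·27^(1/3) = 3·L^(-1/2).
Profit maximization for a price taker requires P·MP_L = w: 15·3·L^(-1/2) = 5.
So L^(-1/2) = 1/9, which gives L = 81.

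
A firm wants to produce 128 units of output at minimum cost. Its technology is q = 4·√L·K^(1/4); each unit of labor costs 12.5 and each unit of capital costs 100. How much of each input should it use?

L* = 256, K* = 16

Cost minimization requires the marginal rate of technical substitution to equal the input-price ratio: MP_L/MP_K = w/r.
Here MP_L/MP_K = (1/2)·(K/L)/(1/4) = 2·(K/L). Setting this equal to 12.5/100 = 0.125 gives K = 0.0625L.
Substituting into q = 128: 4·L^(1/2)·(0.0625L)^(1/4) = 128.
Solving, L = 256 and K = 16.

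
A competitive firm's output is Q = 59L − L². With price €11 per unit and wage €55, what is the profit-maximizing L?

L* = 27

The marginal product of L is MP_L = 59 − 2L.
A price-taking firm hires until the value of the marginal product equals the wage: P·MP_L = w, so 11·(59 − 2L) = 55.
Then 59 − 2L = 5, giving L = 27.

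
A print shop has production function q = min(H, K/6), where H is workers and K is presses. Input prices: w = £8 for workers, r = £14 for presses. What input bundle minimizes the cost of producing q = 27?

H* = 27, K* = 162

With a fixed-proportions technology, the cost-minimizing bundle uses no slack in either input: H = K/6 = q.
So H = 27 and K = 6·27 = 162.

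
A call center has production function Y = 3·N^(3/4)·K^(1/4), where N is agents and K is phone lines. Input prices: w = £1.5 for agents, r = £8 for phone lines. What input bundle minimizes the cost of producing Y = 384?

N* = 256, K* = 16

Cost minimization requires the marginal rate of technical substitution to equal the input-price ratio: MP_N/MP_K = w/r.
Here MP_N/MP_K = (3/4)·(K/N)/(1/4) = 3·(K/N). Setting this equal to 1.5/8 = 0.1875 gives K = 0.0625N.
Substituting into Y = 384: 3·N^(3/4)·(0.0625N)^(1/4) = 384.
Solving, N = 256 and K = 16.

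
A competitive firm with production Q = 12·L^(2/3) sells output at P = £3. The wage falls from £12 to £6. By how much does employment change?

ΔL = 56

From P·MP_L = w with MP_L = 8·L^(-1/3), the labor demand is L(w) = (24/w)^(3).
At w = 12: L = 8. At w = 6: L = 64.
ΔL = 64 − 8 = 56.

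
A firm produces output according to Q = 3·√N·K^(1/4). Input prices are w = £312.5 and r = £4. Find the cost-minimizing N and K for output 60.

N* = 16, K* = 625

Cost minimization requires the marginal rate of technical substitution to equal the input-price ratio: MP_N/MP_K = w/r.
Here MP_N/MP_K = (1/2)·(K/N)/(1/4) = 2·(K/N). Setting this equal to 312.5/4 = 78.125 gives K = 39.0625N.
Substituting into Q = 60: 3·N^(1/2)·(39.0625N)^(1/4) = 60.
Solving, N = 16 and K = 625.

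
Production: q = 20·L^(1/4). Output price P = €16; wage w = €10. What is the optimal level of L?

MP_L = (1/4)·20·L^(-3/4) = 5·L^(-3/4).
Profit maximization for a price taker requires P·MP_L = w: 16·5·L^(-3/4) = 10.
So L^(-3/4) = 0.125, which gives L = 16.

L* = 16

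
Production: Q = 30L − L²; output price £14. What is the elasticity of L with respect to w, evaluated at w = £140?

ε = -0.5

From P·MP_L = w with MP_L = 30 − 2L, labor demand is L(w) = (30 − w/14)/2.
dL/dw = −1/(28) = -1/28.
At w = 140, L = 10, so ε = (dL/dw)·(w/L) = (-1/28)·(140/10) = -0.5.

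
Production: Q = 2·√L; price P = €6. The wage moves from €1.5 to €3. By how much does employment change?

ΔL = -12

From P·MP_L = w with MP_L = L^(-1/2), the labor demand is L(w) = (6/w)^(2).
At w = 1.5: L = 16. At w = 3: L = 4.
ΔL = 4 − 16 = -12.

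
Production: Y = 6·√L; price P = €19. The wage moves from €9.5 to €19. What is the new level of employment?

From P·MP_L = w with MP_L = 3·L^(-1/2), the labor demand is L(w) = (57/w)^(2).
At w = 9.5: L = 36. At w = 19: L = 9.

L* = 9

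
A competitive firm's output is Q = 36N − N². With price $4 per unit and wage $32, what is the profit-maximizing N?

The marginal product of N is MP_N = 36 − 2N.
A price-taking firm hires until the value of the marginal product equals the wage: P·MP_N = w, so 4·(36 − 2N) = 32.
Then 36 − 2N = 8, giving N = 14.

N* = 14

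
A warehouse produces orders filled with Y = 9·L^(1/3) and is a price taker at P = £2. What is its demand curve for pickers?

MP_L = (1/3)·9·L^(-2/3) = 3·L^(-2/3).
Setting P·MP_L = w: 6·L^(-2/3) = w.
Solving for L: L^(-2/3) = w/6, so L = (6/w)^(3/2).

L(w) = (6/w)^(3/2)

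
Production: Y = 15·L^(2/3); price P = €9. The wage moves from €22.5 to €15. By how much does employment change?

ΔL = 152

From P·MP_L = w with MP_L = 10·L^(-1/3), the labor demand is L(w) = (90/w)^(3).
At w = 22.5: L = 64. At w = 15: L = 216.
ΔL = 216 − 64 = 152.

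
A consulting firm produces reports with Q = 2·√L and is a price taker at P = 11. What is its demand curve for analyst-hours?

MP_L = (1/2)·2·L^(-1/2) = L^(-1/2).
Setting P·MP_L = w: 11·L^(-1/2) = w.
Solving for L: L^(-1/2) = w/11, so L = (11/w)^(2).

L(w) = 121/w²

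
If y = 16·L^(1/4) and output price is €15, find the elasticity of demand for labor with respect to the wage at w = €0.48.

MP_L = (1/4)·16·L^(-3/4), so P·MP_L = w gives 60·L^(-3/4) = w.
Solving, L(w) = (60/w)^(4/3). This is a constant-elasticity form: L ∝ w^(−4/3), so ε = −4/3.

ε = -4/3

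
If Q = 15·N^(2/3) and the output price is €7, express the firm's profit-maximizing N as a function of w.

MP_N = (2/3)·15·N^(-1/3) = 10·N^(-1/3).
Setting P·MP_N = w: 70·N^(-1/3) = w.
Solving for N: N^(-1/3) = w/70, so N = (70/w)^(3).

N(w) = 343000/w³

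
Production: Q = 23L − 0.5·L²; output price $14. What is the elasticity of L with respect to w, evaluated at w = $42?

ε = -0.15

From P·MP_L = w with MP_L = 23 − L, labor demand is L(w) = 23 − w/14.
dL/dw = −1/(14) = -1/14.
At w = 42, L = 20, so ε = (dL/dw)·(w/L) = (-1/14)·(42/20) = -0.15.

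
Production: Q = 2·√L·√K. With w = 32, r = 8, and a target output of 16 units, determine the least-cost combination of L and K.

L* = 4, K* = 16

Cost minimization requires the marginal rate of technical substitution to equal the input-price ratio: MP_L/MP_K = w/r.
Here MP_L/MP_K = (1/2)·(K/L)/(1/2) = (K/L). Setting this equal to 32/8 = 4 gives K = 4L.
Substituting into Q = 16: 2·L^(1/2)·(4L)^(1/2) = 16.
Solving, L = 4 and K = 16.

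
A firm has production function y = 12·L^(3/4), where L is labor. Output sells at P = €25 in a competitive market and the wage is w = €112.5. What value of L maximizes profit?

MP_L = (3/4)·12·L^(-1/4) = 9·L^(-1/4).
Profit maximization for a price taker requires P·MP_L = w: 25·9·L^(-1/4) = 112.5.
So L^(-1/4) = 0.5, which gives L = 16.

L* = 16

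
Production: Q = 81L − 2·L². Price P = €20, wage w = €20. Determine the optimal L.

The marginal product of L is MP_L = 81 − 4L.
A price-taking firm hires until the value of the marginal product equals the wage: P·MP_L = w, so 20·(81 − 4L) = 20.
Then 81 − 4L = 1, giving L = 20.

L* = 20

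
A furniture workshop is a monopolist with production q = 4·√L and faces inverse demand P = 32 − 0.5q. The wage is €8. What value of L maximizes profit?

Marginal revenue from the inverse demand is MR = 32 − q.
The marginal product is MP_L = 2·L^(-1/2).
A monopolist hires until marginal revenue product equals the wage: MR·MP_L = w.
At L, q = 4·√L. Substituting and solving: (32 − 4·√L)·2·L^(-1/2) = 8 gives L = 16.

L* = 16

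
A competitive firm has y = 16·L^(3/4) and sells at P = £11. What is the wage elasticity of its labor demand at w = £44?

MP_L = (3/4)·16·L^(-1/4), so P·MP_L = w gives 132·L^(-1/4) = w.
Solving, L(w) = (132/w)^(4). This is a constant-elasticity form: L ∝ w^(−4), so ε = −4.

ε = -4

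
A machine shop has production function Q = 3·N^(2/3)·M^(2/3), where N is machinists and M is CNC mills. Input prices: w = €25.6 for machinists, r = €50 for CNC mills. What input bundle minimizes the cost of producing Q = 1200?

Cost minimization requires the marginal rate of technical substitution to equal the input-price ratio: MP_N/MP_M = w/r.
Here MP_N/MP_M = (2/3)·(M/N)/(2/3) = (M/N). Setting this equal to 25.6/50 = 0.512 gives M = 0.512N.
Substituting into Q = 1200: 3·N^(2/3)·(0.512N)^(2/3) = 1200.
Solving, N = 125 and M = 64.

N* = 125, M* = 64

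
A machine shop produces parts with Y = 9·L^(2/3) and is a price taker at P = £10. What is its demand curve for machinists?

MP_L = (2/3)·9·L^(-1/3) = 6·L^(-1/3).
Setting P·MP_L = w: 60·L^(-1/3) = w.
Solving for L: L^(-1/3) = w/60, so L = (60/w)^(3).

L(w) = 216000/w³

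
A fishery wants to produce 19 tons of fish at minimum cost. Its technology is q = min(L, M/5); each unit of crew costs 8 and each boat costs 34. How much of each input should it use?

With a fixed-proportions technology, the cost-minimizing bundle uses no slack in either input: L = M/5 = q.
So L = 19 and M = 5·19 = 95.

L* = 19, M* = 95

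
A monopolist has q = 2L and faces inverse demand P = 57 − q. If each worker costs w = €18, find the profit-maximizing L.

Marginal revenue from the inverse demand is MR = 57 − 2q.
The marginal product is MP_L = 2.
A monopolist hires until marginal revenue product equals the wage: MR·MP_L = w.
(57 − 4L)·2 = 18, so L = 12.

L* = 12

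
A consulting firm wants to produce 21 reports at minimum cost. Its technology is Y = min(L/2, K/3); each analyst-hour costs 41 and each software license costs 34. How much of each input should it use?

L* = 42, K* = 63

With a fixed-proportions technology, the cost-minimizing bundle uses no slack in either input: L/2 = K/3 = Y.
So L = 2·21 = 42 and K = 3·21 = 63.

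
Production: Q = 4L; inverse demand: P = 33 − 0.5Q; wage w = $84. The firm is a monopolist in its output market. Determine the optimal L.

L* = 3

Marginal revenue from the inverse demand is MR = 33 − Q.
The marginal product is MP_L = 4.
A monopolist hires until marginal revenue product equals the wage: MR·MP_L = w.
(33 − 4L)·4 = 84, so L = 3.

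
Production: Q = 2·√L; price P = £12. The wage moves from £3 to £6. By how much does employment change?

ΔL = -12

From P·MP_L = w with MP_L = L^(-1/2), the labor demand is L(w) = (12/w)^(2).
At w = 3: L = 16. At w = 6: L = 4.
ΔL = 4 − 16 = -12.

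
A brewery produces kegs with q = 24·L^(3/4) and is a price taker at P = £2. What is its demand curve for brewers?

L(w) = 1679616/w^(4)

MP_L = (3/4)·24·L^(-1/4) = 18·L^(-1/4).
Setting P·MP_L = w: 36·L^(-1/4) = w.
Solving for L: L^(-1/4) = w/36, so L = (36/w)^(4).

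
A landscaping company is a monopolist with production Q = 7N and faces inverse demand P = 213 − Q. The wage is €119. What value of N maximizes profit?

N* = 14

Marginal revenue from the inverse demand is MR = 213 − 2Q.
The marginal product is MP_N = 7.
A monopolist hires until marginal revenue product equals the wage: MR·MP_N = w.
(213 − 14N)·7 = 119, so N = 14.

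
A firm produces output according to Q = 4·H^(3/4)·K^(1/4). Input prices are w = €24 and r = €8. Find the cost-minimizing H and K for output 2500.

H* = 625, K* = 625

Cost minimization requires the marginal rate of technical substitution to equal the input-price ratio: MP_H/MP_K = w/r.
Here MP_H/MP_K = (3/4)·(K/H)/(1/4) = 3·(K/H). Setting this equal to 24/8 = 3 gives K = H.
Substituting into Q = 2500: 4·H^(3/4)·(H)^(1/4) = 2500.
Solving, H = 625 and K = 625.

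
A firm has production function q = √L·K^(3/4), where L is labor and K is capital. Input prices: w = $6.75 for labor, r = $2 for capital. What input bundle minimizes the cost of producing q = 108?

Cost minimization requires the marginal rate of technical substitution to equal the input-price ratio: MP_L/MP_K = w/r.
Here MP_L/MP_K = (1/2)·(K/L)/(3/4) = (2/3)·(K/L). Setting this equal to 6.75/2 = 3.375 gives K = 5.0625L.
Substituting into q = 108: L^(1/2)·(5.0625L)^(3/4) = 108.
Solving, L = 16 and K = 81.

L* = 16, K* = 81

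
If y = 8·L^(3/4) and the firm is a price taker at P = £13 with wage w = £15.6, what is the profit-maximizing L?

MP_L = (3/4)·8·L^(-1/4) = 6·L^(-1/4).
Profit maximization for a price taker requires P·MP_L = w: 13·6·L^(-1/4) = 15.6.
So L^(-1/4) = 0.2, which gives L = 625.

L* = 625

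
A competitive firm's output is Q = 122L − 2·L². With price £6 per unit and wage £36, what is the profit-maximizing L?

The marginal product of L is MP_L = 122 − 4L.
A price-taking firm hires until the value of the marginal product equals the wage: P·MP_L = w, so 6·(122 − 4L) = 36.
Then 122 − 4L = 6, giving L = 29.

L* = 29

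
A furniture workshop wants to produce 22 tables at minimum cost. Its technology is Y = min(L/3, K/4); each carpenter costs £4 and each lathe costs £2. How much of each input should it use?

With a fixed-proportions technology, the cost-minimizing bundle uses no slack in either input: L/3 = K/4 = Y.
So L = 3·22 = 66 and K = 4·22 = 88.

L* = 66, K* = 88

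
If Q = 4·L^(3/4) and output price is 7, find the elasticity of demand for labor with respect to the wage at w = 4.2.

ε = -4

MP_L = (3/4)·4·L^(-1/4), so P·MP_L = w gives 21·L^(-1/4) = w.
Solving, L(w) = (21/w)^(4). This is a constant-elasticity form: L ∝ w^(−4), so ε = −4.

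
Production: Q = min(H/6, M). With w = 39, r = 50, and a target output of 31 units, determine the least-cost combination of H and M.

With a fixed-proportions technology, the cost-minimizing bundle uses no slack in either input: H/6 = M = Q.
So H = 6·31 = 186 and M = 31.

H* = 186, M* = 31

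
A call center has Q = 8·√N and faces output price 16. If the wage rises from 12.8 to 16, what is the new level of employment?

N* = 16

From P·MP_N = w with MP_N = 4·N^(-1/2), the labor demand is N(w) = (64/w)^(2).
At w = 12.8: N = 25. At w = 16: N = 16.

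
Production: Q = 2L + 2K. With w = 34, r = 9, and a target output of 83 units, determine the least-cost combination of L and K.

The inputs are perfect substitutes, so the firm uses whichever has the lower cost per unit of output.
Cost per unit of output via L is w/2 = 17; via K it is r/2 = 4.5. K is cheaper.
Producing Q = 83 with K alone: L = 0, K = 41.5.

L* = 0, K* = 41.5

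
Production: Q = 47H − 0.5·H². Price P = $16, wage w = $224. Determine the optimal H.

H* = 33

The marginal product of H is MP_H = 47 − H.
A price-taking firm hires until the value of the marginal product equals the wage: P·MP_H = w, so 16·(47 − H) = 224.
Then 47 − H = 14, giving H = 33.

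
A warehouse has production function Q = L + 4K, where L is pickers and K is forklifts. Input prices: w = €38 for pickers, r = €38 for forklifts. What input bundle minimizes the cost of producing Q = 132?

L* = 0, K* = 33

The inputs are perfect substitutes, so the firm uses whichever has the lower cost per unit of output.
Cost per unit of output via L is 38; via K it is 9.5. K is cheaper.
Producing Q = 132 with K alone: L = 0, K = 33.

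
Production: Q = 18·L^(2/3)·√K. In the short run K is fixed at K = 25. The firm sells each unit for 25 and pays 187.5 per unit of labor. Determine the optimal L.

L* = 512

With K = 25, MP_L = (2/3)·18·L^(-1/3)·25^(1/2) = 60·L^(-1/3).
Profit maximization for a price taker requires P·MP_L = w: 25·60·L^(-1/3) = 187.5.
So L^(-1/3) = 0.125, which gives L = 512.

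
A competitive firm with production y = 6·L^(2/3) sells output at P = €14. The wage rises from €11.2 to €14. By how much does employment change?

ΔL = -61

From P·MP_L = w with MP_L = 4·L^(-1/3), the labor demand is L(w) = (56/w)^(3).
At w = 11.2: L = 125. At w = 14: L = 64.
ΔL = 64 − 125 = -61.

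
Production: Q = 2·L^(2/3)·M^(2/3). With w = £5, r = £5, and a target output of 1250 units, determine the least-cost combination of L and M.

L* = 125, M* = 125

Cost minimization requires the marginal rate of technical substitution to equal the input-price ratio: MP_L/MP_M = w/r.
Here MP_L/MP_M = (2/3)·(M/L)/(2/3) = (M/L). Setting this equal to 5/5 = 1 gives M = L.
Substituting into Q = 1250: 2·L^(2/3)·(L)^(2/3) = 1250.
Solving, L = 125 and M = 125.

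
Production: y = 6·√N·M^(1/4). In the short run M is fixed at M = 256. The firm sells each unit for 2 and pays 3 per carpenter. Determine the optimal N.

With M = 256, MP_N = (1/2)·6·N^(-1/2)·256^(1/4) = 12·N^(-1/2).
Profit maximization for a price taker requires P·MP_N = w: 2·12·N^(-1/2) = 3.
So N^(-1/2) = 0.125, which gives N = 64.

N* = 64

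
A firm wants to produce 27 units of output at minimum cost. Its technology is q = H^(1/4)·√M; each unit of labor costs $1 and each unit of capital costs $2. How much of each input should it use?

Cost minimization requires the marginal rate of technical substitution to equal the input-price ratio: MP_H/MP_M = w/r.
Here MP_H/MP_M = (1/4)·(M/H)/(1/2) = 0.5·(M/H). Setting this equal to 1/2 = 0.5 gives M = H.
Substituting into q = 27: H^(1/4)·(H)^(1/2) = 27.
Solving, H = 81 and M = 81.

H* = 81, M* = 81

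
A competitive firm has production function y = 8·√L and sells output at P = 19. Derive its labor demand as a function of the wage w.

L(w) = 5776/w²

MP_L = (1/2)·8·L^(-1/2) = 4·L^(-1/2).
Setting P·MP_L = w: 76·L^(-1/2) = w.
Solving for L: L^(-1/2) = w/76, so L = (76/w)^(2).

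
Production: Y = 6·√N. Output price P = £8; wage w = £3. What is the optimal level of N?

N* = 64

MP_N = (1/2)·6·N^(-1/2) = 3·N^(-1/2).
Profit maximization for a price taker requires P·MP_N = w: 8·3·N^(-1/2) = 3.
So N^(-1/2) = 0.125, which gives N = 64.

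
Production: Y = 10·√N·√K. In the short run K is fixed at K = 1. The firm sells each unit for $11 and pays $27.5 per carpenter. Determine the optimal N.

With K = 1, MP_N = (1/2)·10·N^(-1/2)·1^(1/2) = 5·N^(-1/2).
Profit maximization for a price taker requires P·MP_N = w: 11·5·N^(-1/2) = 27.5.
So N^(-1/2) = 0.5, which gives N = 4.

N* = 4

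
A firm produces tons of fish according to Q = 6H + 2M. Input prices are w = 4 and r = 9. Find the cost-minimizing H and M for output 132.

H* = 22, M* = 0

The inputs are perfect substitutes, so the firm uses whichever has the lower cost per unit of output.
Cost per unit of output via H is w/6 = 2/3; via M it is r/2 = 4.5. H is cheaper.
Producing Q = 132 with H alone: H = 22, M = 0.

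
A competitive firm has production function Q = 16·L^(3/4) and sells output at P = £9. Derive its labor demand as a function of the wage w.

MP_L = (3/4)·16·L^(-1/4) = 12·L^(-1/4).
Setting P·MP_L = w: 108·L^(-1/4) = w.
Solving for L: L^(-1/4) = w/108, so L = (108/w)^(4).

L(w) = (108/w)^(4)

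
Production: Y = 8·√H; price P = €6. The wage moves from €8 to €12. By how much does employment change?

From P·MP_H = w with MP_H = 4·H^(-1/2), the labor demand is H(w) = (24/w)^(2).
At w = 8: H = 9. At w = 12: H = 4.
ΔH = 4 − 9 = -5.

ΔH = -5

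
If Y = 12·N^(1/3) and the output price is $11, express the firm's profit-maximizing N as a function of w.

N(w) = (44/w)^(3/2)

MP_N = (1/3)·12·N^(-2/3) = 4·N^(-2/3).
Setting P·MP_N = w: 44·N^(-2/3) = w.
Solving for N: N^(-2/3) = w/44, so N = (44/w)^(3/2).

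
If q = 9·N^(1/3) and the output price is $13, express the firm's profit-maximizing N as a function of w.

N(w) = (39/w)^(3/2)

MP_N = (1/3)·9·N^(-2/3) = 3·N^(-2/3).
Setting P·MP_N = w: 39·N^(-2/3) = w.
Solving for N: N^(-2/3) = w/39, so N = (39/w)^(3/2).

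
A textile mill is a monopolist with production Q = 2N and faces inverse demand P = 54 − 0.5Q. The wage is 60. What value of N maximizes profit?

N* = 12

Marginal revenue from the inverse demand is MR = 54 − Q.
The marginal product is MP_N = 2.
A monopolist hires until marginal revenue product equals the wage: MR·MP_N = w.
(54 − 2N)·2 = 60, so N = 12.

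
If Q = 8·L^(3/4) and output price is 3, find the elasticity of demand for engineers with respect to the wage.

ε = -4

MP_L = (3/4)·8·L^(-1/4), so P·MP_L = w gives 18·L^(-1/4) = w.
Solving, L(w) = (18/w)^(4). This is a constant-elasticity form: L ∝ w^(−4), so ε = −4.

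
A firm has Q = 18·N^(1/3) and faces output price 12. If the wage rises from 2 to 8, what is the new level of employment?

From P·MP_N = w with MP_N = 6·N^(-2/3), the labor demand is N(w) = (72/w)^(3/2).
At w = 2: N = 216. At w = 8: N = 27.

N* = 27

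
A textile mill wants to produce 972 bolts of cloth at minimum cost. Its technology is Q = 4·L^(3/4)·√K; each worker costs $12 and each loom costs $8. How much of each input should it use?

Cost minimization requires the marginal rate of technical substitution to equal the input-price ratio: MP_L/MP_K = w/r.
Here MP_L/MP_K = (3/4)·(K/L)/(1/2) = 1.5·(K/L). Setting this equal to 12/8 = 1.5 gives K = L.
Substituting into Q = 972: 4·L^(3/4)·(L)^(1/2) = 972.
Solving, L = 81 and K = 81.

L* = 81, K* = 81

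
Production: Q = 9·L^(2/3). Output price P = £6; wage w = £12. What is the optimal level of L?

L* = 27

MP_L = (2/3)·9·L^(-1/3) = 6·L^(-1/3).
Profit maximization for a price taker requires P·MP_L = w: 6·6·L^(-1/3) = 12.
So L^(-1/3) = 1/3, which gives L = 27.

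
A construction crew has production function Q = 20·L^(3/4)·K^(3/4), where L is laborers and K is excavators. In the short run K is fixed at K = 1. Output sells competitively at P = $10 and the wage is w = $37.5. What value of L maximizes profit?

L* = 256

With K = 1, MP_L = (3/4)·20·L^(-1/4)·1^(3/4) = 15·L^(-1/4).
Profit maximization for a price taker requires P·MP_L = w: 10·15·L^(-1/4) = 37.5.
So L^(-1/4) = 0.25, which gives L = 256.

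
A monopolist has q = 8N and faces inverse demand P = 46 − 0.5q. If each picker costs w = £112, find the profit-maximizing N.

N* = 4

Marginal revenue from the inverse demand is MR = 46 − q.
The marginal product is MP_N = 8.
A monopolist hires until marginal revenue product equals the wage: MR·MP_N = w.
(46 − 8N)·8 = 112, so N = 4.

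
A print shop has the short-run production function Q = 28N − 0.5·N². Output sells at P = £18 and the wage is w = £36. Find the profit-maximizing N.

N* = 26

The marginal product of N is MP_N = 28 − N.
A price-taking firm hires until the value of the marginal product equals the wage: P·MP_N = w, so 18·(28 − N) = 36.
Then 28 − N = 2, giving N = 26.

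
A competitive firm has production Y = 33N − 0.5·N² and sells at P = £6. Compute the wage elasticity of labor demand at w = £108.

From P·MP_N = w with MP_N = 33 − N, labor demand is N(w) = 33 − w/6.
dN/dw = −1/(6) = -1/6.
At w = 108, N = 15, so ε = (dN/dw)·(w/N) = (-1/6)·(108/15) = -1.2.

ε = -1.2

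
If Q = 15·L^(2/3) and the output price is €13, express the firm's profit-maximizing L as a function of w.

L(w) = 2197000/w³

MP_L = (2/3)·15·L^(-1/3) = 10·L^(-1/3).
Setting P·MP_L = w: 130·L^(-1/3) = w.
Solving for L: L^(-1/3) = w/130, so L = (130/w)^(3).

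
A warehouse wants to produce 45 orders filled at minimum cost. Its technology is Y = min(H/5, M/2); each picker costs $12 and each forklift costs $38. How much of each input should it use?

With a fixed-proportions technology, the cost-minimizing bundle uses no slack in either input: H/5 = M/2 = Y.
So H = 5·45 = 225 and M = 2·45 = 90.

H* = 225, M* = 90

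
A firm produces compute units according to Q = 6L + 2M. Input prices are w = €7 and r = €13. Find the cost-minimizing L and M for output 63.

L* = 10.5, M* = 0

The inputs are perfect substitutes, so the firm uses whichever has the lower cost per unit of output.
Cost per unit of output via L is w/6 = 7/6; via M it is r/2 = 6.5. L is cheaper.
Producing Q = 63 with L alone: L = 10.5, M = 0.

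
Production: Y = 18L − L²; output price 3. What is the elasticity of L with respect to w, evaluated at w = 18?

ε = -0.5

From P·MP_L = w with MP_L = 18 − 2L, labor demand is L(w) = (18 − w/3)/2.
dL/dw = −1/(6) = -1/6.
At w = 18, L = 6, so ε = (dL/dw)·(w/L) = (-1/6)·(18/6) = -0.5.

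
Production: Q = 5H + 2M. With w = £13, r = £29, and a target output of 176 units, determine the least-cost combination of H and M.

H* = 35.2, M* = 0

The inputs are perfect substitutes, so the firm uses whichever has the lower cost per unit of output.
Cost per unit of output via H is w/5 = 2.6; via M it is r/2 = 14.5. H is cheaper.
Producing Q = 176 with H alone: H = 35.2, M = 0.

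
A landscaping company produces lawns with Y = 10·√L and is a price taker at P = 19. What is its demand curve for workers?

L(w) = 9025/w²

MP_L = (1/2)·10·L^(-1/2) = 5·L^(-1/2).
Setting P·MP_L = w: 95·L^(-1/2) = w.
Solving for L: L^(-1/2) = w/95, so L = (95/w)^(2).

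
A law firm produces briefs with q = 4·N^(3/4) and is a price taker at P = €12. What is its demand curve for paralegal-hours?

N(w) = 1679616/w^(4)

MP_N = (3/4)·4·N^(-1/4) = 3·N^(-1/4).
Setting P·MP_N = w: 36·N^(-1/4) = w.
Solving for N: N^(-1/4) = w/36, so N = (36/w)^(4).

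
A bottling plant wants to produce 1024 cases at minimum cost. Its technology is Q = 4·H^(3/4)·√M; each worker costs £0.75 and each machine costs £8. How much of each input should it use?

H* = 256, M* = 16

Cost minimization requires the marginal rate of technical substitution to equal the input-price ratio: MP_H/MP_M = w/r.
Here MP_H/MP_M = (3/4)·(M/H)/(1/2) = 1.5·(M/H). Setting this equal to 0.75/8 = 0.09375 gives M = 0.0625H.
Substituting into Q = 1024: 4·H^(3/4)·(0.0625H)^(1/2) = 1024.
Solving, H = 256 and M = 16.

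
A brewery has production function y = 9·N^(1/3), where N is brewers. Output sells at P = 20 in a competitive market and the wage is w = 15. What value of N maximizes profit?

MP_N = (1/3)·9·N^(-2/3) = 3·N^(-2/3).
Profit maximization for a price taker requires P·MP_N = w: 20·3·N^(-2/3) = 15.
So N^(-2/3) = 0.25, which gives N = 8.

N* = 8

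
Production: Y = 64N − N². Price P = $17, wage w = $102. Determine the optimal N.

The marginal product of N is MP_N = 64 − 2N.
A price-taking firm hires until the value of the marginal product equals the wage: P·MP_N = w, so 17·(64 − 2N) = 102.
Then 64 − 2N = 6, giving N = 29.

N* = 29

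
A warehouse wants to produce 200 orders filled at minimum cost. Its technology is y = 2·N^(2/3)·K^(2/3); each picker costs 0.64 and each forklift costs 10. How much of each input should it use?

Cost minimization requires the marginal rate of technical substitution to equal the input-price ratio: MP_N/MP_K = w/r.
Here MP_N/MP_K = (2/3)·(K/N)/(2/3) = (K/N). Setting this equal to 0.64/10 = 0.064 gives K = 0.064N.
Substituting into y = 200: 2·N^(2/3)·(0.064N)^(2/3) = 200.
Solving, N = 125 and K = 8.

N* = 125, K* = 8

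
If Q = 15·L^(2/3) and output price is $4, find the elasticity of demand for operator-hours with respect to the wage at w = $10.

ε = -3

MP_L = (2/3)·15·L^(-1/3), so P·MP_L = w gives 40·L^(-1/3) = w.
Solving, L(w) = (40/w)^(3). This is a constant-elasticity form: L ∝ w^(−3), so ε = −3.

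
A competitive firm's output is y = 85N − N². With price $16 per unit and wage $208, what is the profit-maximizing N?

N* = 36

The marginal product of N is MP_N = 85 − 2N.
A price-taking firm hires until the value of the marginal product equals the wage: P·MP_N = w, so 16·(85 − 2N) = 208.
Then 85 − 2N = 13, giving N = 36.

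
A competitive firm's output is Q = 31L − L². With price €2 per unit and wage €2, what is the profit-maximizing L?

The marginal product of L is MP_L = 31 − 2L.
A price-taking firm hires until the value of the marginal product equals the wage: P·MP_L = w, so 2·(31 − 2L) = 2.
Then 31 − 2L = 1, giving L = 15.

L* = 15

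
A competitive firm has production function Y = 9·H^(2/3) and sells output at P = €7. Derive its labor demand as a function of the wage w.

H(w) = 74088/w³

MP_H = (2/3)·9·H^(-1/3) = 6·H^(-1/3).
Setting P·MP_H = w: 42·H^(-1/3) = w.
Solving for H: H^(-1/3) = w/42, so H = (42/w)^(3).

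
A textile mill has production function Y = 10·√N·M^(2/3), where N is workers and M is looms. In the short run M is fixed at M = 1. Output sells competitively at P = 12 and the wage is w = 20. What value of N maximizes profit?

With M = 1, MP_N = (1/2)·10·N^(-1/2)·1^(2/3) = 5·N^(-1/2).
Profit maximization for a price taker requires P·MP_N = w: 12·5·N^(-1/2) = 20.
So N^(-1/2) = 1/3, which gives N = 9.

N* = 9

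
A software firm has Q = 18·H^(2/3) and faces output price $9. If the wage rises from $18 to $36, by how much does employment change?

From P·MP_H = w with MP_H = 12·H^(-1/3), the labor demand is H(w) = (108/w)^(3).
At w = 18: H = 216. At w = 36: H = 27.
ΔH = 27 − 216 = -189.

ΔH = -189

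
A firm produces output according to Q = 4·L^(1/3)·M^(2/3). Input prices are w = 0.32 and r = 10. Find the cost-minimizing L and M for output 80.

L* = 125, M* = 8

Cost minimization requires the marginal rate of technical substitution to equal the input-price ratio: MP_L/MP_M = w/r.
Here MP_L/MP_M = (1/3)·(M/L)/(2/3) = 0.5·(M/L). Setting this equal to 0.32/10 = 0.032 gives M = 0.064L.
Substituting into Q = 80: 4·L^(1/3)·(0.064L)^(2/3) = 80.
Solving, L = 125 and M = 8.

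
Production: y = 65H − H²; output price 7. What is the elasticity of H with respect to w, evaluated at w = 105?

ε = -0.3

From P·MP_H = w with MP_H = 65 − 2H, labor demand is H(w) = (65 − w/7)/2.
dH/dw = −1/(14) = -1/14.
At w = 105, H = 25, so ε = (dH/dw)·(w/H) = (-1/14)·(105/25) = -0.3.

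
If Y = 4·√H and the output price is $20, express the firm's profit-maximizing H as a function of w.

H(w) = 1600/w²

MP_H = (1/2)·4·H^(-1/2) = 2·H^(-1/2).
Setting P·MP_H = w: 40·H^(-1/2) = w.
Solving for H: H^(-1/2) = w/40, so H = (40/w)^(2).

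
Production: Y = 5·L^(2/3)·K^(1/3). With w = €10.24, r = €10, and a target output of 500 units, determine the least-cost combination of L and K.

L* = 125, K* = 64

Cost minimization requires the marginal rate of technical substitution to equal the input-price ratio: MP_L/MP_K = w/r.
Here MP_L/MP_K = (2/3)·(K/L)/(1/3) = 2·(K/L). Setting this equal to 10.24/10 = 1.024 gives K = 0.512L.
Substituting into Y = 500: 5·L^(2/3)·(0.512L)^(1/3) = 500.
Solving, L = 125 and K = 64.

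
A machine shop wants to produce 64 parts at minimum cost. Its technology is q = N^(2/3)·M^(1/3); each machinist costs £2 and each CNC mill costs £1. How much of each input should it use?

Cost minimization requires the marginal rate of technical substitution to equal the input-price ratio: MP_N/MP_M = w/r.
Here MP_N/MP_M = (2/3)·(M/N)/(1/3) = 2·(M/N). Setting this equal to 2/1 = 2 gives M = N.
Substituting into q = 64: N^(2/3)·(N)^(1/3) = 64.
Solving, N = 64 and M = 64.

N* = 64, M* = 64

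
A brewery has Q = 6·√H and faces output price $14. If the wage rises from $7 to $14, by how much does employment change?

ΔH = -27

From P·MP_H = w with MP_H = 3·H^(-1/2), the labor demand is H(w) = (42/w)^(2).
At w = 7: H = 36. At w = 14: H = 9.
ΔH = 9 − 36 = -27.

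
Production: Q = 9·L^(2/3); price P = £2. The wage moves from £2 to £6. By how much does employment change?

From P·MP_L = w with MP_L = 6·L^(-1/3), the labor demand is L(w) = (12/w)^(3).
At w = 2: L = 216. At w = 6: L = 8.
ΔL = 8 − 216 = -208.

ΔL = -208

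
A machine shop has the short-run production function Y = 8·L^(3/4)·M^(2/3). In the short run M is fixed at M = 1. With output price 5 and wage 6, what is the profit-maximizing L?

L* = 625

With M = 1, MP_L = (3/4)·8·L^(-1/4)·1^(2/3) = 6·L^(-1/4).
Profit maximization for a price taker requires P·MP_L = w: 5·6·L^(-1/4) = 6.
So L^(-1/4) = 0.2, which gives L = 625.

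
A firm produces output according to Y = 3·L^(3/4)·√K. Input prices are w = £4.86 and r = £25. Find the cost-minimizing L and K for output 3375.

L* = 625, K* = 81

Cost minimization requires the marginal rate of technical substitution to equal the input-price ratio: MP_L/MP_K = w/r.
Here MP_L/MP_K = (3/4)·(K/L)/(1/2) = 1.5·(K/L). Setting this equal to 4.86/25 = 0.1944 gives K = 0.1296L.
Substituting into Y = 3375: 3·L^(3/4)·(0.1296L)^(1/2) = 3375.
Solving, L = 625 and K = 81.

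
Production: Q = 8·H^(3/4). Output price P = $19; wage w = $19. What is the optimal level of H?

MP_H = (3/4)·8·H^(-1/4) = 6·H^(-1/4).
Profit maximization for a price taker requires P·MP_H = w: 19·6·H^(-1/4) = 19.
So H^(-1/4) = 1/6, which gives H = 1296.

H* = 1296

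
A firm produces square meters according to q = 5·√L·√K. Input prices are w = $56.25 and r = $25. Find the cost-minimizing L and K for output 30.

Cost minimization requires the marginal rate of technical substitution to equal the input-price ratio: MP_L/MP_K = w/r.
Here MP_L/MP_K = (1/2)·(K/L)/(1/2) = (K/L). Setting this equal to 56.25/25 = 2.25 gives K = 2.25L.
Substituting into q = 30: 5·L^(1/2)·(2.25L)^(1/2) = 30.
Solving, L = 4 and K = 9.

L* = 4, K* = 9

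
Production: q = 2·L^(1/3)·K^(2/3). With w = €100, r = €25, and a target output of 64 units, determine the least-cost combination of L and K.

L* = 8, K* = 64

Cost minimization requires the marginal rate of technical substitution to equal the input-price ratio: MP_L/MP_K = w/r.
Here MP_L/MP_K = (1/3)·(K/L)/(2/3) = 0.5·(K/L). Setting this equal to 100/25 = 4 gives K = 8L.
Substituting into q = 64: 2·L^(1/3)·(8L)^(2/3) = 64.
Solving, L = 8 and K = 64.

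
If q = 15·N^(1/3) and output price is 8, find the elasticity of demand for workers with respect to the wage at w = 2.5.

MP_N = (1/3)·15·N^(-2/3), so P·MP_N = w gives 40·N^(-2/3) = w.
Solving, N(w) = (40/w)^(3/2). This is a constant-elasticity form: N ∝ w^(−3/2), so ε = −3/2.

ε = -1.5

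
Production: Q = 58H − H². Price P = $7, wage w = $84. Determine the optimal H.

H* = 23

The marginal product of H is MP_H = 58 − 2H.
A price-taking firm hires until the value of the marginal product equals the wage: P·MP_H = w, so 7·(58 − 2H) = 84.
Then 58 − 2H = 12, giving H = 23.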